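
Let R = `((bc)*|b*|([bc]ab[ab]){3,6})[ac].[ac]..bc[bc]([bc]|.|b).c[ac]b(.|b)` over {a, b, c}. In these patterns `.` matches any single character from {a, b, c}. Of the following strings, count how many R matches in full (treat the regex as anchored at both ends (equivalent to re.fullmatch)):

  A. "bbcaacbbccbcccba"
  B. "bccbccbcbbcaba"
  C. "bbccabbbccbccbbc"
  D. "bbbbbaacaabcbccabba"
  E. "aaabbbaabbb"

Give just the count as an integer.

A → match
B → no match
C → no match
D → no match
E → no match
Total matched: 1

1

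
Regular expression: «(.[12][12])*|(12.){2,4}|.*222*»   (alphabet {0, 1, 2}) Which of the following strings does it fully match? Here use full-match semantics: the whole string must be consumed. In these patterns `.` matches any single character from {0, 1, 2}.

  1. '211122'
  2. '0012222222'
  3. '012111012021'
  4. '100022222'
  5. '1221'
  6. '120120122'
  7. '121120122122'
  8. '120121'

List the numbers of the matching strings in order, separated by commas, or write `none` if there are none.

1, 2, 3, 4, 6, 7, 8

1 → match
2 → match
3 → match
4 → match
5 → no match
6 → match
7 → match
8 → match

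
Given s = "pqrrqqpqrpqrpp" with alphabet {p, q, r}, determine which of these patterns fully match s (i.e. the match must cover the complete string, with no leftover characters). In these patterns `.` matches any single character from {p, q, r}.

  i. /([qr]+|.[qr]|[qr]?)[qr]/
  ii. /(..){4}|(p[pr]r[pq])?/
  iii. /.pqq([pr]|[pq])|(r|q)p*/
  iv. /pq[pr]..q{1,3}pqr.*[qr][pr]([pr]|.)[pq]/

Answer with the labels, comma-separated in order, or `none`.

i → no match
ii → no match
iii → no match
iv → match

iv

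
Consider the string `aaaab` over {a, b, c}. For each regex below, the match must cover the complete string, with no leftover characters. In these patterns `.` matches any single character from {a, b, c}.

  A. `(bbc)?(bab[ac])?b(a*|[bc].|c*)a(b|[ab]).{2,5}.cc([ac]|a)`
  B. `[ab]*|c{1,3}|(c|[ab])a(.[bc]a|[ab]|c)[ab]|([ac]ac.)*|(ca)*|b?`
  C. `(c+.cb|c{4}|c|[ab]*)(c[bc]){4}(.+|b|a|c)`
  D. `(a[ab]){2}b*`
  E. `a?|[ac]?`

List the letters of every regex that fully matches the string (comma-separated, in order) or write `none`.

B, D

A → no match
B → match
C → no match
D → match
E → no match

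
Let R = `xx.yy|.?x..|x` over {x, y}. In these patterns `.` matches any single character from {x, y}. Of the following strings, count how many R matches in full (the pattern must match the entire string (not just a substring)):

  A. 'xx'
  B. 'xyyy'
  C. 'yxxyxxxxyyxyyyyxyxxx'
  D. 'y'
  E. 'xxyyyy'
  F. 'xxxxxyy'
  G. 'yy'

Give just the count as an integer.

A. 'xx' → no match
B. 'xyyy' → no match
C → no match
D. 'y' → no match
E. 'xxyyyy' → no match
F. 'xxxxxyy' → no match
G. 'yy' → no match
Total matched: 0

0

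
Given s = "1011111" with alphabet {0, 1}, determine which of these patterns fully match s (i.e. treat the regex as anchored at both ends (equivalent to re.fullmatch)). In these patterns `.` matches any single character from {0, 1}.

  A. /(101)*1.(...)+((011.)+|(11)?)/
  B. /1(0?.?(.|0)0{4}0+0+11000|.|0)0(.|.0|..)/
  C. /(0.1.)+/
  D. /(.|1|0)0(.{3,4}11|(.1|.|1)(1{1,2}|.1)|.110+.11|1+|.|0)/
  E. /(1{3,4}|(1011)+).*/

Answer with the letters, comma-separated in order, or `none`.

A, D, E

A → match
B → no match
C → no match — must start with "0"
D → match
E → match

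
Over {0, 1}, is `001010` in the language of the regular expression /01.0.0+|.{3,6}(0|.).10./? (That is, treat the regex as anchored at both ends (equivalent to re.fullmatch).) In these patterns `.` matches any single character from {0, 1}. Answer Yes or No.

No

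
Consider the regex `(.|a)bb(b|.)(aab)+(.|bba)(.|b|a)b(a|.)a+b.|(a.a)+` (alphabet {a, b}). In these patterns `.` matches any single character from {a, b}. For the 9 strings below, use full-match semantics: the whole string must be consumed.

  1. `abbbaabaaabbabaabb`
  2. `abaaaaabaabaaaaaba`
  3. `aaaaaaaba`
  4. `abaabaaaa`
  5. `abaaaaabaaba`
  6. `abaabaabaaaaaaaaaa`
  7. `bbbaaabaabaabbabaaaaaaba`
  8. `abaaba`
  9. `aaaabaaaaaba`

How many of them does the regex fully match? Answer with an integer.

1 → no match
2 → match
3 → match
4 → match
5 → match
6 → match
7 → match
8 → match
9 → match
Total matched: 8

8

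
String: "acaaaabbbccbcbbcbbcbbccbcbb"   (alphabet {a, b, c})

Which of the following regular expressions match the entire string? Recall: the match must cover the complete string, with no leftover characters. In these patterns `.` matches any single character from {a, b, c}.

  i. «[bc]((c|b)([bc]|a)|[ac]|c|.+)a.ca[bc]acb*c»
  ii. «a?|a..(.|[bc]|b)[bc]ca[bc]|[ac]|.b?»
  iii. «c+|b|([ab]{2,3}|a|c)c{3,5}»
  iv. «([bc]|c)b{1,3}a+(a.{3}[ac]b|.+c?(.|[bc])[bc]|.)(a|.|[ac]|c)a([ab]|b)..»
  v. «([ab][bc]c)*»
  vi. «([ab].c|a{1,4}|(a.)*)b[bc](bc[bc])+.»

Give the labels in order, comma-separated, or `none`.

vi

i → no match — must end with "c"
ii → no match
iii → no match
iv → no match
v → no match
vi → match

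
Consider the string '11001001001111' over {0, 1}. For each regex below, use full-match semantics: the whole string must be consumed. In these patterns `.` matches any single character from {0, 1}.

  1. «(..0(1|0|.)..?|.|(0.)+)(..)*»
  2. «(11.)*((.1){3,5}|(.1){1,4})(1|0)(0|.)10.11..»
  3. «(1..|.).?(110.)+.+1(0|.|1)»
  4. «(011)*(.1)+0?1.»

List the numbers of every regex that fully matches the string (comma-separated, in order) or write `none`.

1 → match
2 → match
3 → no match
4 → no match

1, 2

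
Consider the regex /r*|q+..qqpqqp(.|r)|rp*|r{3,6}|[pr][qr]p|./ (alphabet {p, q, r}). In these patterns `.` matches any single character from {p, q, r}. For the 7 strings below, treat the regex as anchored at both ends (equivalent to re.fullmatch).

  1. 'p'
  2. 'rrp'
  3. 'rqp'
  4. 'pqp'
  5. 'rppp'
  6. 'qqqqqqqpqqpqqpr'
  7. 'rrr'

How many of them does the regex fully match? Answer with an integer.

7

1 → match
2 → match
3 → match
4 → match
5 → match
6 → match
7 → match
Total matched: 7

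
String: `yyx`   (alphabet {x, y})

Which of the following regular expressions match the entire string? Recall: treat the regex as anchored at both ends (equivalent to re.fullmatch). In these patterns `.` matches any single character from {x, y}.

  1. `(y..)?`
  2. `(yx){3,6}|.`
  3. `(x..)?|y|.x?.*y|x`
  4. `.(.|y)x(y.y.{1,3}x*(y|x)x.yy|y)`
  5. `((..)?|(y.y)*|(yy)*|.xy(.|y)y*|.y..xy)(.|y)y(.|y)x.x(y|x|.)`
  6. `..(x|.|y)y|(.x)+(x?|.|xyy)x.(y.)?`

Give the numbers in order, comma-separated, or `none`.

1 → match
2 → no match
3 → no match
4 → no match
5 → no match
6 → no match

1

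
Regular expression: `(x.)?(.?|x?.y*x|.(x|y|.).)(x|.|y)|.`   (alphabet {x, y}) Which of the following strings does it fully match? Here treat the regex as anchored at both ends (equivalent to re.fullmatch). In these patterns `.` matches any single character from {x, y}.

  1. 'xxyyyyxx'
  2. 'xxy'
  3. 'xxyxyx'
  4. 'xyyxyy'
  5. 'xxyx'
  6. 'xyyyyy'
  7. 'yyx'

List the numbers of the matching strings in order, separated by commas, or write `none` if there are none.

1. 'xxyyyyxx' → match
2. 'xxy' → match
3. 'xxyxyx' → match
4. 'xyyxyy' → match
5. 'xxyx' → match
6. 'xyyyyy' → match
7. 'yyx' → no match

1, 2, 3, 4, 5, 6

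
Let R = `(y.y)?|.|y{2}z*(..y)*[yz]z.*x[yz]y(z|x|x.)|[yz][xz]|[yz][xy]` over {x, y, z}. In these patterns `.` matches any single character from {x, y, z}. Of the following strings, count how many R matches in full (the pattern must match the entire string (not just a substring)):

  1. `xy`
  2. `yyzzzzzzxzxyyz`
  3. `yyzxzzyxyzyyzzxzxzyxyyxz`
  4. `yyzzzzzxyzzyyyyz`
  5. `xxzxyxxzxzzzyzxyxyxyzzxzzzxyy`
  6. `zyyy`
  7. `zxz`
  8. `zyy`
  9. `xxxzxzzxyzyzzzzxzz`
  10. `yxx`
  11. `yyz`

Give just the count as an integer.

1

1 → no match
2 → match
3 → no match
4 → no match
5 → no match
6 → no match
7 → no match
8 → no match
9 → no match
10 → no match
11 → no match
Total matched: 1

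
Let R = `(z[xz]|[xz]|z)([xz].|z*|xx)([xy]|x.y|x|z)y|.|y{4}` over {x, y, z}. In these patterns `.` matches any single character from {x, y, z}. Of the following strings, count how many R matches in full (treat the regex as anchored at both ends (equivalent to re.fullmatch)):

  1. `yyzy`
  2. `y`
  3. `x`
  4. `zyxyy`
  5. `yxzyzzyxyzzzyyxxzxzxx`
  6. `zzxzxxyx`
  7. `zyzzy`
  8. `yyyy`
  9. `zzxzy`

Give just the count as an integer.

1 → no match
2 → match
3 → match
4 → no match
5 → no match
6 → no match
7 → no match
8 → match
9 → match
Total matched: 4

4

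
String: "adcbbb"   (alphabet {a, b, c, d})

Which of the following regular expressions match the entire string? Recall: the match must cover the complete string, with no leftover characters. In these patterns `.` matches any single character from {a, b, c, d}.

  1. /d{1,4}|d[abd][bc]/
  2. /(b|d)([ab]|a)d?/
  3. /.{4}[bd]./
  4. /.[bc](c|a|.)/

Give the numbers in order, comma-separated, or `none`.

1 → no match — must start with "d"
2 → no match
3 → match
4 → no match

3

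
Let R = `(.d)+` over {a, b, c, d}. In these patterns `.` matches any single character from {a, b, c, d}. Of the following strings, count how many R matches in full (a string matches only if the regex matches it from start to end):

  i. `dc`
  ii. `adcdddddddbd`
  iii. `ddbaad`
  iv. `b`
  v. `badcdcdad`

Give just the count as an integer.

1

i → no match — must end with `d`
ii → match
iii → no match
iv → no match — must end with `d`
v → no match
Total matched: 1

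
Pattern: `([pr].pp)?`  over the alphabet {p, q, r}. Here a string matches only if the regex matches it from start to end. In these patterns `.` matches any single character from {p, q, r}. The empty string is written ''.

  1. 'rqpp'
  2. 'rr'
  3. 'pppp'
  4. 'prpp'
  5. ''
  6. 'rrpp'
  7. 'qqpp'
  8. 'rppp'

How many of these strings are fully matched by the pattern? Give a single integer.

6

1. 'rqpp' → match
2. 'rr' → no match
3. 'pppp' → match
4. 'prpp' → match
5. '' → match
6. 'rrpp' → match
7. 'qqpp' → no match
8. 'rppp' → match
Total matched: 6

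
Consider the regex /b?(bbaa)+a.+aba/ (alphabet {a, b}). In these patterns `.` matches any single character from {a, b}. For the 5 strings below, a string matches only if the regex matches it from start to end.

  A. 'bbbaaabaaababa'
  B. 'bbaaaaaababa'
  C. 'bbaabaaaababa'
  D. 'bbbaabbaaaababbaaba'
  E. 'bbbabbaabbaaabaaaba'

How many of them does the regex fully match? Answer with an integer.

3

A → match
B → match
C → no match
D → match
E → no match
Total matched: 3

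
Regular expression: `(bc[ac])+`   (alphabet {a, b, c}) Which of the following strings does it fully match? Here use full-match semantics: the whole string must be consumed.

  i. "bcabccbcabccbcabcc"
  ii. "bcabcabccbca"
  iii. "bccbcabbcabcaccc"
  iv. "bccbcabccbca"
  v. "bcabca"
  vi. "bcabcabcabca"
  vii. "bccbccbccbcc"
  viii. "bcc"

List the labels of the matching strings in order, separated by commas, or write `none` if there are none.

i, ii, iv, v, vi, vii, viii

i → match
ii → match
iii → no match
iv → match
v → match
vi → match
vii → match
viii → match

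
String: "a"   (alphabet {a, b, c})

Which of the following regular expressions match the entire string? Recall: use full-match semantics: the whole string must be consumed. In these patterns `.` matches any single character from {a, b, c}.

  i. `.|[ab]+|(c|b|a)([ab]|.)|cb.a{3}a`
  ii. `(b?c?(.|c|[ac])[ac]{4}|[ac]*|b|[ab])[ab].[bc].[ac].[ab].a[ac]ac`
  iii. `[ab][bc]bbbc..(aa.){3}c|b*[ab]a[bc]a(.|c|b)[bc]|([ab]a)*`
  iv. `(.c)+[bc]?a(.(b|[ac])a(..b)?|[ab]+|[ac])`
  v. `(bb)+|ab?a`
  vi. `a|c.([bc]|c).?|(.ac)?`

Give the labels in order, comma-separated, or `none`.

i → match
ii → no match — must end with "ac"
iii → no match
iv → no match
v → no match
vi → match

i, vi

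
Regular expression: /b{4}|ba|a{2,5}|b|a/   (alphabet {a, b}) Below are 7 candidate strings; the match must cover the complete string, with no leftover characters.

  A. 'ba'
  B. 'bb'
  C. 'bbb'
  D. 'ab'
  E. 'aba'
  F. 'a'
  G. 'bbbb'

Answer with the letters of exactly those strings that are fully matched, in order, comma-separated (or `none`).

A, F, G

A → match
B → no match
C → no match
D → no match
E → no match
F → match
G → match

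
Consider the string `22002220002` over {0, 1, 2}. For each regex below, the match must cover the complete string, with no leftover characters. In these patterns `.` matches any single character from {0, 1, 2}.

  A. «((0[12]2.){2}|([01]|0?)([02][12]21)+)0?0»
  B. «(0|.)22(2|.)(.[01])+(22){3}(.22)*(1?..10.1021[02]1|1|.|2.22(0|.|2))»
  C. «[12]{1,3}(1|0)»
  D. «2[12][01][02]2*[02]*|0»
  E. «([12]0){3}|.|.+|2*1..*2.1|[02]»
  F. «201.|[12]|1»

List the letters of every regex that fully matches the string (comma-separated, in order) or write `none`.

A → no match — must end with `0`
B → no match
C → no match
D → match
E → match
F → no match

D, E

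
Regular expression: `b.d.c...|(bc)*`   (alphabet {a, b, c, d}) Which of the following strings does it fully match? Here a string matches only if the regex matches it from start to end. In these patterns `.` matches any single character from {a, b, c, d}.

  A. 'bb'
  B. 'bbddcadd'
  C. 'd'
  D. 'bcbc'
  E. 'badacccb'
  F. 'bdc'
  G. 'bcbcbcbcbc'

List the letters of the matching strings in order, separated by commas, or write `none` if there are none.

B, D, E, G

A → no match
B → match
C → no match
D → match
E → match
F → no match
G → match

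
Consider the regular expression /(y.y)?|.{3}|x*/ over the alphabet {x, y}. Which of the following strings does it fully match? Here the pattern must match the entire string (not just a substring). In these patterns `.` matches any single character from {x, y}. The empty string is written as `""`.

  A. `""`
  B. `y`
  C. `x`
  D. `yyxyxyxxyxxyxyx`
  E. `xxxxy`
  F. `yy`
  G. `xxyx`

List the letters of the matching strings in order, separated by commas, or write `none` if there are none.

A → match
B → no match
C → match
D → no match
E → no match
F → no match
G → no match

A, C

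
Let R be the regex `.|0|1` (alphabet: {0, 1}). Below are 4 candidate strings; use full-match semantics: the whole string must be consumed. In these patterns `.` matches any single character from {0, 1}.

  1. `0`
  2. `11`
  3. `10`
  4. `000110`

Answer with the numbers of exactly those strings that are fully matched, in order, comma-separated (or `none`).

1

1 → match
2 → no match
3 → no match
4 → no match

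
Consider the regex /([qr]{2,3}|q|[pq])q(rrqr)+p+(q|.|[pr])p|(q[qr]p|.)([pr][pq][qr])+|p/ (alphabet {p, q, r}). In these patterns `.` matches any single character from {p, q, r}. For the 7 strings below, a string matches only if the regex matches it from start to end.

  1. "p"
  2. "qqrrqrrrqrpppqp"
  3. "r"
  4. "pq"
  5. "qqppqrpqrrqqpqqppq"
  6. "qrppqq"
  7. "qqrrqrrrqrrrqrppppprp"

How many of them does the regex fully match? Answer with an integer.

5

1. "p" → match
2 → match
3. "r" → no match
4. "pq" → no match
5 → match
6. "qrppqq" → match
7 → match
Total matched: 5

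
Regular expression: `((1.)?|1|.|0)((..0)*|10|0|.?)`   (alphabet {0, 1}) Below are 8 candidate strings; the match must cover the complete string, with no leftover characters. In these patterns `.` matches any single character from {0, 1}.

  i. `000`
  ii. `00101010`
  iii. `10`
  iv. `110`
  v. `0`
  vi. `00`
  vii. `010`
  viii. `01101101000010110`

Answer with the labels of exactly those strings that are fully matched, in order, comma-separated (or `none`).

i → match
ii → no match
iii → match
iv → match
v → match
vi → match
vii → match
viii → no match

i, iii, iv, v, vi, vii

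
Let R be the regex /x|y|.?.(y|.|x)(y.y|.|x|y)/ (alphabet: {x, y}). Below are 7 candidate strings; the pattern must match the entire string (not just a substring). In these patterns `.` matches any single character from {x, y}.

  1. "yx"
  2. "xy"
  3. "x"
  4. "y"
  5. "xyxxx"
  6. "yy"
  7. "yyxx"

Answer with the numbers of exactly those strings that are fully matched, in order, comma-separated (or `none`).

3, 4, 7

1. "yx" → no match
2. "xy" → no match
3. "x" → match
4. "y" → match
5. "xyxxx" → no match
6. "yy" → no match
7. "yyxx" → match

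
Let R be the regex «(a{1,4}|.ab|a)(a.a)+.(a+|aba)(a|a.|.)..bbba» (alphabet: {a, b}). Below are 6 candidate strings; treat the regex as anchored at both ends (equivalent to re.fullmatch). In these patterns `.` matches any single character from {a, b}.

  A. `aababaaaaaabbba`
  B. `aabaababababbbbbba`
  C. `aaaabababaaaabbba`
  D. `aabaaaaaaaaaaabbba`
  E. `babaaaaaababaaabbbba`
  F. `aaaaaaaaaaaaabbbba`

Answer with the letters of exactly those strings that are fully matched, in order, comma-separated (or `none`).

A → match
B → match
C → match
D → match
E → match
F → match

A, B, C, D, E, F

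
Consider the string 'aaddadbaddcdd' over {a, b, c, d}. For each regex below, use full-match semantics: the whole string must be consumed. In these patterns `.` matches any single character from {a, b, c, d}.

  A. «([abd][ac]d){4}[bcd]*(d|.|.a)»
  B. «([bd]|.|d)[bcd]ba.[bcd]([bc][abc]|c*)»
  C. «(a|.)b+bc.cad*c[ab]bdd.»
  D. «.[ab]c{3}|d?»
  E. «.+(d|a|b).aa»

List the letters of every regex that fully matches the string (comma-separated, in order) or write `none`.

A → match
B → no match
C → no match
D → no match
E → no match — must end with 'aa'

A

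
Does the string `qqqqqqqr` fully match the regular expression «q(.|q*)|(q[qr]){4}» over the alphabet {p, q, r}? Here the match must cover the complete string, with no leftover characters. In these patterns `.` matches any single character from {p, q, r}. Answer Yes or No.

Yes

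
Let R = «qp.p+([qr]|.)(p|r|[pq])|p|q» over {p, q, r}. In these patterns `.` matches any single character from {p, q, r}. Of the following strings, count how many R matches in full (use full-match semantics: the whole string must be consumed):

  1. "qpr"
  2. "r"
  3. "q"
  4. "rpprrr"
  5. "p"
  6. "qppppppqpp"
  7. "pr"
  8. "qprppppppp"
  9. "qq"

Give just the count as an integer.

1. "qpr" → no match
2. "r" → no match
3. "q" → match
4. "rpprrr" → no match
5. "p" → match
6. "qppppppqpp" → no match
7. "pr" → no match
8. "qprppppppp" → match
9. "qq" → no match
Total matched: 3

3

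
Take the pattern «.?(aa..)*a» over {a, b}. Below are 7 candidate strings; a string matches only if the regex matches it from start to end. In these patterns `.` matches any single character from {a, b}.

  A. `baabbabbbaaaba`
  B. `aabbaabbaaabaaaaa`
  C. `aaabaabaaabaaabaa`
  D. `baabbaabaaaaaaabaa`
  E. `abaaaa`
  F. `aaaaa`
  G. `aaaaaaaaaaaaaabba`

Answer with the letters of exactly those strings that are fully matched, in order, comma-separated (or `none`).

B, C, D, F, G

A → no match
B → match
C → match
D → match
E → no match
F → match
G → match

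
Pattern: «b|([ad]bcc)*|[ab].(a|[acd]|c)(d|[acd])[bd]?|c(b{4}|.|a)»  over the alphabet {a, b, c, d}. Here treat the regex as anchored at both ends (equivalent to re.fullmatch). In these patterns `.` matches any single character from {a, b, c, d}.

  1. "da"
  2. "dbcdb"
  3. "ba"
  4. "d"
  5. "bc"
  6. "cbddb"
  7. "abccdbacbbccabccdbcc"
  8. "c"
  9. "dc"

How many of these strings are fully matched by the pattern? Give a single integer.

0

1 → no match
2 → no match
3 → no match
4 → no match
5 → no match
6 → no match
7 → no match
8 → no match
9 → no match
Total matched: 0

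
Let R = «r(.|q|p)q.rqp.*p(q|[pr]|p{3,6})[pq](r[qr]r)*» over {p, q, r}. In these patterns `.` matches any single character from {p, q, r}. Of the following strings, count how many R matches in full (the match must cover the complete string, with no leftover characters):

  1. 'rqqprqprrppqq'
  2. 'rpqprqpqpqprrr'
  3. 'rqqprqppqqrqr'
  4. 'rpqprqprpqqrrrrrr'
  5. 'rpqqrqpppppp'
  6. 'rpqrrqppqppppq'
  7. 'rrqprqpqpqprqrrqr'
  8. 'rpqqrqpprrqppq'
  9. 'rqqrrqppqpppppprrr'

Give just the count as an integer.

1 → match
2 → match
3 → match
4 → match
5. 'rpqqrqpppppp' → match
6 → match
7 → match
8 → match
9 → match
Total matched: 9

9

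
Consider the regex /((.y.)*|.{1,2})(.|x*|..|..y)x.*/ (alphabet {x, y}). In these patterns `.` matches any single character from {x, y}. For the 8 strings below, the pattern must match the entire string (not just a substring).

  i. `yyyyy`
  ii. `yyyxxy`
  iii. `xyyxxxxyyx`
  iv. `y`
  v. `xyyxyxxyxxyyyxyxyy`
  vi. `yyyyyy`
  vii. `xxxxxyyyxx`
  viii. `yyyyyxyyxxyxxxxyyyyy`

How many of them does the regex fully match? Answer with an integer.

i. `yyyyy` → no match
ii. `yyyxxy` → match
iii. `xyyxxxxyyx` → match
iv. `y` → no match
v → match
vi. `yyyyyy` → no match
vii. `xxxxxyyyxx` → match
viii → match
Total matched: 5

5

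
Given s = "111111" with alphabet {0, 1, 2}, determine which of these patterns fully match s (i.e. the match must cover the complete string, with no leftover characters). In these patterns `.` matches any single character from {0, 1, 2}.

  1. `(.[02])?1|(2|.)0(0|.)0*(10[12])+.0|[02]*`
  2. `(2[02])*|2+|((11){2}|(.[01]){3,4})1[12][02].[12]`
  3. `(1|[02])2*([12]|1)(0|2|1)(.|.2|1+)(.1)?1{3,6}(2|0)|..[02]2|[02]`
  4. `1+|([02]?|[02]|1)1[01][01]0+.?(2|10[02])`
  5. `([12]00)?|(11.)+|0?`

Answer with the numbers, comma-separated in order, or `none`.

1 → no match
2 → no match
3 → no match
4 → match
5 → match

4, 5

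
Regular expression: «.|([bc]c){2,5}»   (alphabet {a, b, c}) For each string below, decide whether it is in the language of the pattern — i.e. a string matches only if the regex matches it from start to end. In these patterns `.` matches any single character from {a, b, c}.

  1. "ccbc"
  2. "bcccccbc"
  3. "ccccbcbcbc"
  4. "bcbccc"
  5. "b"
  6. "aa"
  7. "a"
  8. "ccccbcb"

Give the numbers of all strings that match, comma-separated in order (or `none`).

1 → match
2 → match
3 → match
4 → match
5 → match
6 → no match
7 → match
8 → no match

1, 2, 3, 4, 5, 7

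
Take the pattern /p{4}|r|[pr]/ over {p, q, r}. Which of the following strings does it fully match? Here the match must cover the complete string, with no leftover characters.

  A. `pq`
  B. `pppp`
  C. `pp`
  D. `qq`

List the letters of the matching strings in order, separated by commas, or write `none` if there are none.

B

A → no match
B → match
C → no match
D → no match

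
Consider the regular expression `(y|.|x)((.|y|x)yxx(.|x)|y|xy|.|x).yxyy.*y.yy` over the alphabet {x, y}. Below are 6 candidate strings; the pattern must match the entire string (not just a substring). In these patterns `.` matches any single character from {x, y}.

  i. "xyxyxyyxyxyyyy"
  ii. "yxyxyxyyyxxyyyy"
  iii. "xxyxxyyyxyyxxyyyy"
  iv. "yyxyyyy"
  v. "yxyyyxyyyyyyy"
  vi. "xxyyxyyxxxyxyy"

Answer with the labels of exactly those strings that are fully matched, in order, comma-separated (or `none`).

i, ii, iii, v, vi

i → match
ii → match
iii → match
iv → no match
v → match
vi → match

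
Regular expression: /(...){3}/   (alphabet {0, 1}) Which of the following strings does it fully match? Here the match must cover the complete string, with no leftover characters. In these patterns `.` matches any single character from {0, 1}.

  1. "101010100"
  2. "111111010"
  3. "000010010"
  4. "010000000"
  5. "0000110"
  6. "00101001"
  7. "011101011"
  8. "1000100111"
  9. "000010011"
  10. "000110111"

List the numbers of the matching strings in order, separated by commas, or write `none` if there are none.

1, 2, 3, 4, 7, 9, 10

1 → match
2 → match
3 → match
4 → match
5 → no match
6 → no match
7 → match
8 → no match
9 → match
10 → match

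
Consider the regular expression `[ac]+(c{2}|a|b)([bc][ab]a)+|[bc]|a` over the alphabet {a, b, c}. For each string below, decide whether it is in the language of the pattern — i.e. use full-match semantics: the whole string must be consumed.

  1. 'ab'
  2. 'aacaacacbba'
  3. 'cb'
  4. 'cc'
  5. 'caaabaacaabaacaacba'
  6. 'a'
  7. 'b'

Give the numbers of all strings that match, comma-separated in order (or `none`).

5, 6, 7

1 → no match
2 → no match
3 → no match
4 → no match
5 → match
6 → match
7 → match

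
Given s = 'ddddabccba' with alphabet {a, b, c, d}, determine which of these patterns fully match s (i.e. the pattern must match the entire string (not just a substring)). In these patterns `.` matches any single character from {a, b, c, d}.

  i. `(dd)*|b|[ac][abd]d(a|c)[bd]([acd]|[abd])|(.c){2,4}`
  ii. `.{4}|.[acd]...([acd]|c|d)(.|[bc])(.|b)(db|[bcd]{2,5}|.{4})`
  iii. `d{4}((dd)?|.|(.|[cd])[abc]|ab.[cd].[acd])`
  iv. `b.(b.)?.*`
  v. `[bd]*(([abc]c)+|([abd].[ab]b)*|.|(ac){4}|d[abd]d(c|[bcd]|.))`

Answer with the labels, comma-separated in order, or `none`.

i → no match
ii → no match
iii → match
iv → no match — must start with 'b'
v → no match

iii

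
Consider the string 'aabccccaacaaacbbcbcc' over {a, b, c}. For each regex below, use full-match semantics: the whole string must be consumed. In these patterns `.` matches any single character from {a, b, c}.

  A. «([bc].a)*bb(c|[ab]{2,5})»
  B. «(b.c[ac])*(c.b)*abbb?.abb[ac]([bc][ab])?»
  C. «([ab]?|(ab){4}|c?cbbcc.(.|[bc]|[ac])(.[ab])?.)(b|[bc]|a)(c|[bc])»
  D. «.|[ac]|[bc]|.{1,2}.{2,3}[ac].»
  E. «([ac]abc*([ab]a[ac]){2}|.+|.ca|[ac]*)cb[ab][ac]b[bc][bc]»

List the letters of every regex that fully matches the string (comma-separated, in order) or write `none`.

A → no match
B → no match
C → no match
D → no match
E → match

E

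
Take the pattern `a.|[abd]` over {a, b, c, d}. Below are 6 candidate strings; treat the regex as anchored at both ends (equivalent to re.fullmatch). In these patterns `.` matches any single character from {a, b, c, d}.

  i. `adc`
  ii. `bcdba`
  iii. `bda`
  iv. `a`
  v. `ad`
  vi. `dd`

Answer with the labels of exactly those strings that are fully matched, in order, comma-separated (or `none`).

iv, v

i → no match
ii → no match
iii → no match
iv → match
v → match
vi → no match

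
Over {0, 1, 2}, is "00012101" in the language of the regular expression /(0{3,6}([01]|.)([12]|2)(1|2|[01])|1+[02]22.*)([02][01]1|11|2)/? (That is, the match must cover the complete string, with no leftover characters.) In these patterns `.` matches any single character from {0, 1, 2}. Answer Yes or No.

No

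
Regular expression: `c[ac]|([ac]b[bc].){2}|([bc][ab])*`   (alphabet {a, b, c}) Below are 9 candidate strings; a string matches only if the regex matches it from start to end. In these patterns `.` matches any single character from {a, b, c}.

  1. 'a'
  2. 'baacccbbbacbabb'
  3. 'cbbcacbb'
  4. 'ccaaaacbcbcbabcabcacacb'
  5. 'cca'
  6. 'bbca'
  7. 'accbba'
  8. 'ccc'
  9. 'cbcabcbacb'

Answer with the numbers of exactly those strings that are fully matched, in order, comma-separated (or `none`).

1 → no match
2 → no match
3 → no match
4 → no match
5 → no match
6 → match
7 → no match
8 → no match
9 → no match

6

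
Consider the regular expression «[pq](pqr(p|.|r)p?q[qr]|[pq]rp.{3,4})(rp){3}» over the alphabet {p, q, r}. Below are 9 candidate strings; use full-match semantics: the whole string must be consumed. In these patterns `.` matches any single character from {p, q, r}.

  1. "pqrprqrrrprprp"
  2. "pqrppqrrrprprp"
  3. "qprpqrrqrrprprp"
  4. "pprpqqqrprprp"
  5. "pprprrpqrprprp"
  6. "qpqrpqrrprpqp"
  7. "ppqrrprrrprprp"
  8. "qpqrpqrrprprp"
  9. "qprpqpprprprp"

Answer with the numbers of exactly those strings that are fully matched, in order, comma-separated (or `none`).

1, 2, 4, 5, 8, 9

1 → match
2 → match
3 → no match
4 → match
5 → match
6 → no match — must end with "rp"
7 → no match
8 → match
9 → match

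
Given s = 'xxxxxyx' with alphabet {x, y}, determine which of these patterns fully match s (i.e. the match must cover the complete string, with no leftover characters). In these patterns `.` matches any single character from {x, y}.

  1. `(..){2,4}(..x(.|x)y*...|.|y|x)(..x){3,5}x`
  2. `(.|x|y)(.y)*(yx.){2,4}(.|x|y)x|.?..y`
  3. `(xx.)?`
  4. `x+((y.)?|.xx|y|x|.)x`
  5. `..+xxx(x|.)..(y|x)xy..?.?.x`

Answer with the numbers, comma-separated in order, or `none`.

1 → no match — must end with 'xx'
2 → no match
3 → no match
4 → match
5 → no match

4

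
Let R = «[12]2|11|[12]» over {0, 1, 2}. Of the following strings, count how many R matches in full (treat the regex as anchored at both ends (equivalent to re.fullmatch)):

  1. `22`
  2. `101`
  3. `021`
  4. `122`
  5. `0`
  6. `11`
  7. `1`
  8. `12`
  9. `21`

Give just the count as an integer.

1 → match
2 → no match
3 → no match
4 → no match
5 → no match
6 → match
7 → match
8 → match
9 → no match
Total matched: 4

4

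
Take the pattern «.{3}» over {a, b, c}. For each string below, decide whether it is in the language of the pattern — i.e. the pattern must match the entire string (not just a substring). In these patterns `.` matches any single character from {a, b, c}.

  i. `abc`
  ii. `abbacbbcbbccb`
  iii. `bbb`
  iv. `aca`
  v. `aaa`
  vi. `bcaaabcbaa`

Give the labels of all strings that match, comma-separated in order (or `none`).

i → match
ii → no match
iii → match
iv → match
v → match
vi → no match

i, iii, iv, v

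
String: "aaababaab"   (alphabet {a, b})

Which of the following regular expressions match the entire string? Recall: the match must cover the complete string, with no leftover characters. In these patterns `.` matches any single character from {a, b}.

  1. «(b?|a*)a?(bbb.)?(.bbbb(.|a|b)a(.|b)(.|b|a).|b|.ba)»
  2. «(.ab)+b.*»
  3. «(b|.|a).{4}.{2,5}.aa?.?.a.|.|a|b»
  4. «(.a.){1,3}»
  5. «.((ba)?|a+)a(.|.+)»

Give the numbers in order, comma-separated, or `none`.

1 → no match
2 → no match
3 → no match
4 → match
5 → match

4, 5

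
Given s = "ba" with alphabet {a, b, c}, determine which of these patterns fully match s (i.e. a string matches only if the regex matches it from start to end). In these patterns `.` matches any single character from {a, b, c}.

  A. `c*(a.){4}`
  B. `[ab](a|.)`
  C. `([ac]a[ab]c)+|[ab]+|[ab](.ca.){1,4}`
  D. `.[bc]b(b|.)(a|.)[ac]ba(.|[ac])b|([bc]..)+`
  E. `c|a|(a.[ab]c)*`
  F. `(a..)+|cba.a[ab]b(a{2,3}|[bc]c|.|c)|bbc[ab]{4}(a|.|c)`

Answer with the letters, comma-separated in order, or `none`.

A → no match
B → match
C → match
D → no match
E → no match
F → no match

B, C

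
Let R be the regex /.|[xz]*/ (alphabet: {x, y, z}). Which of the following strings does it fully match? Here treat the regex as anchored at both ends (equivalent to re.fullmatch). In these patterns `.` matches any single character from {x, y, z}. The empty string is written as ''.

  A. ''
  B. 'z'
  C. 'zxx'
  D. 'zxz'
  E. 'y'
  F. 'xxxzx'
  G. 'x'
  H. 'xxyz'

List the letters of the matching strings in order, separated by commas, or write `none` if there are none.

A, B, C, D, E, F, G

A. '' → match
B. 'z' → match
C. 'zxx' → match
D. 'zxz' → match
E. 'y' → match
F. 'xxxzx' → match
G. 'x' → match
H. 'xxyz' → no match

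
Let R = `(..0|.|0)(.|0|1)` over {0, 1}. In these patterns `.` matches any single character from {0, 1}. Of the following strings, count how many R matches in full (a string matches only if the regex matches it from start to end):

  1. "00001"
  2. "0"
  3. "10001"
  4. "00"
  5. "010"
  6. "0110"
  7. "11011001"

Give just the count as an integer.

1

1 → no match
2 → no match
3 → no match
4 → match
5 → no match
6 → no match
7 → no match
Total matched: 1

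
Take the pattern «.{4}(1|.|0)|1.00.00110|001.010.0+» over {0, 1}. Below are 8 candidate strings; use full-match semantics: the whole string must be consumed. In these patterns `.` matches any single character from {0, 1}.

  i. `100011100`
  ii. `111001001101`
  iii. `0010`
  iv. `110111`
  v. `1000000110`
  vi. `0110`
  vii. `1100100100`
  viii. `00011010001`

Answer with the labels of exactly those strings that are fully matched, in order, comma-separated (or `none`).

v

i → no match
ii → no match
iii → no match
iv → no match
v → match
vi → no match
vii → no match
viii → no match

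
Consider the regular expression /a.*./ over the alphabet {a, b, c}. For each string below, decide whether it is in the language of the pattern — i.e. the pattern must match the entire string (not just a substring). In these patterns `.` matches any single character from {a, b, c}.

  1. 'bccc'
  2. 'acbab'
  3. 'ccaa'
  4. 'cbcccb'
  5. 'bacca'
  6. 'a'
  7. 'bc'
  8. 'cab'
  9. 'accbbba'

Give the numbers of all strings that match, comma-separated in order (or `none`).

1 → no match — must start with 'a'
2 → match
3 → no match — must start with 'a'
4 → no match — must start with 'a'
5 → no match — must start with 'a'
6 → no match
7 → no match — must start with 'a'
8 → no match — must start with 'a'
9 → match

2, 9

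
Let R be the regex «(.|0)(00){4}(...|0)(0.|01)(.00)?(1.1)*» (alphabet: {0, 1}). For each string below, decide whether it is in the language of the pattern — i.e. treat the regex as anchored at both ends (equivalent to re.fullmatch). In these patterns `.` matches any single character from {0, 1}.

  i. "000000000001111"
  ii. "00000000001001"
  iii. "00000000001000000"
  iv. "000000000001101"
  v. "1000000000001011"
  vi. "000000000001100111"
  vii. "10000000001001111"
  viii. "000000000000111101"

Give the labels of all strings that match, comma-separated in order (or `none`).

i → match
ii → match
iii → match
iv → match
v → no match
vi → match
vii → match
viii → match

i, ii, iii, iv, vi, vii, viii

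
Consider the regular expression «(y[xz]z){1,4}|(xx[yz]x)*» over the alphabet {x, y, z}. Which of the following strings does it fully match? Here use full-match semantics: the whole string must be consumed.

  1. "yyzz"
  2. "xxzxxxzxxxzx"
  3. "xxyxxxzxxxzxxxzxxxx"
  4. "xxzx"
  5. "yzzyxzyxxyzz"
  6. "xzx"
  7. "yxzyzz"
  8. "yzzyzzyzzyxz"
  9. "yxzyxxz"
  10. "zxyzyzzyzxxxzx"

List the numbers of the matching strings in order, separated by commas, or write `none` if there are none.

1 → no match
2 → match
3 → no match
4 → match
5 → no match
6 → no match
7 → match
8 → match
9 → no match
10 → no match

2, 4, 7, 8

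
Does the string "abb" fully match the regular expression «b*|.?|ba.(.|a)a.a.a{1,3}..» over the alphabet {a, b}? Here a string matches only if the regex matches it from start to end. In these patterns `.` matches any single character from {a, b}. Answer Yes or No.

No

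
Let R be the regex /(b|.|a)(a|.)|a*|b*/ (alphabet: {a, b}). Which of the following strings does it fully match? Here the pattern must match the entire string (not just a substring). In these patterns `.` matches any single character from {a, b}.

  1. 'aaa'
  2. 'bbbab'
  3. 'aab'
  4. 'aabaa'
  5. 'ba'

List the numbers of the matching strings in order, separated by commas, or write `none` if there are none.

1. 'aaa' → match
2. 'bbbab' → no match
3. 'aab' → no match
4. 'aabaa' → no match
5. 'ba' → match

1, 5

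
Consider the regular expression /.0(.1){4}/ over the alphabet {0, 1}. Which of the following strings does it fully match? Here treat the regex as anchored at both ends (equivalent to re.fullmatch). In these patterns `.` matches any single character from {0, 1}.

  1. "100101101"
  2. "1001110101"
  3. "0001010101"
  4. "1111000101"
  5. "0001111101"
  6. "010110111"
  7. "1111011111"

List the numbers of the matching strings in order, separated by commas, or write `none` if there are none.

1 → no match
2 → match
3 → match
4 → no match
5 → match
6 → no match
7 → no match

2, 3, 5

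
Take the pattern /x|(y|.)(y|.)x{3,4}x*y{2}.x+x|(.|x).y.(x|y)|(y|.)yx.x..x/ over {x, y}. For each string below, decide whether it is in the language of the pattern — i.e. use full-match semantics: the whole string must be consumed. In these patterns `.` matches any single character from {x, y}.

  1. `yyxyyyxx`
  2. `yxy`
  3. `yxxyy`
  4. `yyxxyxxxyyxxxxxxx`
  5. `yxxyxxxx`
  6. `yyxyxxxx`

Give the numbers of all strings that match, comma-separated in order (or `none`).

6

1. `yyxyyyxx` → no match
2. `yxy` → no match
3. `yxxyy` → no match
4 → no match
5. `yxxyxxxx` → no match
6. `yyxyxxxx` → match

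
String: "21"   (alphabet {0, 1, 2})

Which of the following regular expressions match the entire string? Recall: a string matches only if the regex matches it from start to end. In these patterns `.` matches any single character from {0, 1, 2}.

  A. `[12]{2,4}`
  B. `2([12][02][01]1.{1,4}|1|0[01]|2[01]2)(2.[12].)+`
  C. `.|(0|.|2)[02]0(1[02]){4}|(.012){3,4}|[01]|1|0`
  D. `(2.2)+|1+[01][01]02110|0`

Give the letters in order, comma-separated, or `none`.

A → match
B → no match
C → no match
D → no match

A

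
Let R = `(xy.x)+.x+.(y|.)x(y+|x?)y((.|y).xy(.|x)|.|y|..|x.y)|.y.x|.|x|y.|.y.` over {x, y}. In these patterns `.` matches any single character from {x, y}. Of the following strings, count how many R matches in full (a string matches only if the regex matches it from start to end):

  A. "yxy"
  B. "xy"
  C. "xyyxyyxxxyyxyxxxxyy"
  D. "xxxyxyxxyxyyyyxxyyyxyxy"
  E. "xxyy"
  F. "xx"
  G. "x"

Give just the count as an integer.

A → no match
B → no match
C → no match
D → no match
E → no match
F → no match
G → match
Total matched: 1

1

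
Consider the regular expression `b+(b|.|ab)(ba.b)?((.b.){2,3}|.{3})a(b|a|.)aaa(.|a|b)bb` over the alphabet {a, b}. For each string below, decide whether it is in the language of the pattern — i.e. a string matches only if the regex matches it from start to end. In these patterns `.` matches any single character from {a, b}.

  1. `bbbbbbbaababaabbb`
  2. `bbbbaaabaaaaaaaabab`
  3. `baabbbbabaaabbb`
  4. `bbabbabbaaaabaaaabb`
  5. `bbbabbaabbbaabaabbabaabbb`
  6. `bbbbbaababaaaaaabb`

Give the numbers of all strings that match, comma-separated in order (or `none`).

4

1 → no match
2 → no match — must end with `bb`
3 → no match
4 → match
5 → no match
6 → no match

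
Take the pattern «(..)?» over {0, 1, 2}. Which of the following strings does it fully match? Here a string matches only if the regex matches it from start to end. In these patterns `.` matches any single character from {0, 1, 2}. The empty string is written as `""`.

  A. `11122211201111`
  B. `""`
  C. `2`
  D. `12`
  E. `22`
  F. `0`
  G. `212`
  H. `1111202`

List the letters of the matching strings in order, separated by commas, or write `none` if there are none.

A → no match
B → match
C → no match
D → match
E → match
F → no match
G → no match
H → no match

B, D, E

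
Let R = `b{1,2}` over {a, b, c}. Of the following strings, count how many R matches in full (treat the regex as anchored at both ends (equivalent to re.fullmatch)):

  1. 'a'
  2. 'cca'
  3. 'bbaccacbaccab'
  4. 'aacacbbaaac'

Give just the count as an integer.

1 → no match — must start with 'b'
2 → no match — must start with 'b'
3 → no match
4 → no match — must start with 'b'
Total matched: 0

0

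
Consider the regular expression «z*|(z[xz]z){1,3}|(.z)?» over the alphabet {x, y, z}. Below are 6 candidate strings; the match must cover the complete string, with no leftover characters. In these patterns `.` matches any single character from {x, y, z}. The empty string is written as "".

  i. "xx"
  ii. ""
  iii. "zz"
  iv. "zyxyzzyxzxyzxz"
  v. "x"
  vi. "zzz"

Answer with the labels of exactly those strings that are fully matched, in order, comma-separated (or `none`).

i. "xx" → no match
ii. "" → match
iii. "zz" → match
iv → no match
v. "x" → no match
vi. "zzz" → match

ii, iii, vi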